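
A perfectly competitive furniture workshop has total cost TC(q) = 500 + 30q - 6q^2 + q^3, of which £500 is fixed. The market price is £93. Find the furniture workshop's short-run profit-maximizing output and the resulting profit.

Profit = -£108 at q = 7

AVC = 30 - 6q + q^2; min AVC = £21 at q = 3. Since P = £93 ≥ min AVC, the firm produces.
With MC = 30 - 12q + 3q^2, P = MC on the upward-sloping part at q* = 7.
TR = 93·7 = 651. TC = 500 + 259 = 759. Profit = 651 − 759 = -£108.
That loss of £108 beats the £500 the firm would lose by shutting down; producing recovers £392 of fixed cost.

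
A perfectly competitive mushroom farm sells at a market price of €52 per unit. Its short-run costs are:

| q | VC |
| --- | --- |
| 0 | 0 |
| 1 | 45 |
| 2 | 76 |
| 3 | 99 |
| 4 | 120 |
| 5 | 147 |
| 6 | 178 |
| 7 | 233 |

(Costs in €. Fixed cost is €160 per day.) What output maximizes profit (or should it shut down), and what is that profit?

Compute π = P·q − TC at each output: q=0: -160; q=1: -153; q=2: -132; q=3: -103; q=4: -72; q=5: -47; q=6: -26; q=7: -29.
Profit is maximized at q = 6. AVC there is 178/6 = €29.67 ≤ P, so producing beats shutting down (which would give -€160).

q = 6; profit = -€26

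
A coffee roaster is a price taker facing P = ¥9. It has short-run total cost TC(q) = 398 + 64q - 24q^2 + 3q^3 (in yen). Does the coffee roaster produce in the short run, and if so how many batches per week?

From TC, MC = TC'(q) = 64 - 48q + 9q^2 and AVC = VC/q = 64 - 24q + 3q^2.
AVC is minimized where dAVC/dq = -24 + 6q = 0, at q = 4; min AVC = 64 - 24·4 + 3·4^2 = ¥16.
With P < min AVC (¥9 < ¥16), every unit sold adds to the loss.
Best response: produce nothing and absorb the ¥398 fixed cost.

Shut down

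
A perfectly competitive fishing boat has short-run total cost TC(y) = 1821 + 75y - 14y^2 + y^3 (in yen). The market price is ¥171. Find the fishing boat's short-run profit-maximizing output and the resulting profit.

AVC = 75 - 14y + y^2 has its minimum ¥26 at y = 7; price ¥171 clears that bar, so the firm operates.
MC = 75 - 28y + 3y^2. Setting P = MC and taking the root on the rising branch gives y* = 12.
TR = 171·12 = 2052. TC = 1821 + 612 = 2433. Profit = 2052 − 2433 = -¥381.
Shutting down would mean losing the fixed cost of ¥1821, so operating at a loss of ¥381 is better by ¥1440.

Profit = -¥381 at y = 12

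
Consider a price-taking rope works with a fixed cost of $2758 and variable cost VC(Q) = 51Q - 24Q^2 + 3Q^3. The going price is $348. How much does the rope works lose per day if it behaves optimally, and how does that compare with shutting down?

AVC = 51 - 24Q + 3Q^2 has its minimum $3 at Q = 4; price $348 clears that bar, so the firm operates.
MC = 51 - 48Q + 9Q^2. Setting P = MC and taking the root on the rising branch gives Q* = 9.
TR = 348·9 = 3132. TC = 2758 + 702 = 3460. Profit = 3132 − 3460 = -$328.
That loss of $328 beats the $2758 the firm would lose by shutting down; producing recovers $2430 of fixed cost.

Profit = -$328 at Q = 9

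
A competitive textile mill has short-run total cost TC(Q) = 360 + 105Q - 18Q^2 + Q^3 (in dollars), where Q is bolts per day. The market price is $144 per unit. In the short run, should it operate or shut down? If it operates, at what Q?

Produce at Q = 13

Variable cost is VC = 105Q - 18Q^2 + Q^3, so AVC = VC/Q = 105 - 18Q + Q^2 and MC = dTC/dQ = 105 - 36Q + 3Q^2.
AVC hits its minimum where MC = AVC, at Q = 9, giving min AVC = 105 - 18·9 + 9^2 = $24.
P = $144 exceeds min AVC = $24, so the firm stays open.
Set P = MC: 144 = 105 - 36Q + 3Q^2 → -39 - 36Q + 3Q^2 = 0. The roots are Q = -1 and Q = 13; the profit-maximizing output is on the rising part of MC, so Q* = 13.
Check: AVC at Q = 13 is $40 ≤ P, so revenue covers variable cost.
Profit = P·Q − TC = 144·13 − 880 = $992.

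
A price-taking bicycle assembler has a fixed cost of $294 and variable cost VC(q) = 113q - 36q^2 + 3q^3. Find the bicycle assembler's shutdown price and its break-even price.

AVC = 113 - 36q + 3q^2; minimized at q = 6, giving min AVC = $5. That is the shutdown price.
ATC = 294/q + 113 - 36q + 3q^2. Setting dATC/dq = −294/q^2 − 36 + 6q = 0 gives q = 7 (since 6·7^3 − 36·7^2 = 294).
min ATC = 294/7 + 113 − 36·7 + 3·7^2 = $50. That is the break-even price.
For $5 ≤ P < $50 the firm produces at a loss; below $5 it shuts down.

Shutdown price = $5; break-even price = $50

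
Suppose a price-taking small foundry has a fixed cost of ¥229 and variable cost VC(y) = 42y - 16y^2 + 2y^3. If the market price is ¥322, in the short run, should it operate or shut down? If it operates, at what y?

Strip out fixed cost: VC = 42y - 16y^2 + 2y^3. Then AVC = 42 - 16y + 2y^2 and MC = 42 - 32y + 6y^2.
AVC hits its minimum where MC = AVC, at y = 4, giving min AVC = 42 - 16·4 + 2·4^2 = ¥10.
Because ¥322 ≥ ¥10, revenue can cover variable cost; the firm operates.
Solving P = MC: -280 - 32y + 6y^2 = 0 ⇒ y = -14/3 or 10. On the upward-sloping branch, y* = 10.
Check: AVC at y = 10 is ¥82 ≤ P, so revenue covers variable cost.
Profit = P·y − TC = 322·10 − 1049 = ¥2171.

Produce at y = 10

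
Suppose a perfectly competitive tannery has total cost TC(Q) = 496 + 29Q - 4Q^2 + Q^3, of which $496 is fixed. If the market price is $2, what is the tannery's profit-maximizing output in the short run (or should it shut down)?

Strip out fixed cost: VC = 29Q - 4Q^2 + Q^3. Then AVC = 29 - 4Q + Q^2 and MC = 29 - 8Q + 3Q^2.
The AVC parabola has its vertex at Q = 4/2 = 2, where AVC = 29 - 4·2 + 2^2 = $25.
Since P = $2 < min AVC = $25, price fails to cover variable cost at any output.
Best response: produce nothing and absorb the $496 fixed cost.

Shut down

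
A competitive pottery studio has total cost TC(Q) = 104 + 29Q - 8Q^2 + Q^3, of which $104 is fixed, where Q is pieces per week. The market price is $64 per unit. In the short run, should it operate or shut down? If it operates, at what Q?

Strip out fixed cost: VC = 29Q - 8Q^2 + Q^3. Then AVC = 29 - 8Q + Q^2 and MC = 29 - 16Q + 3Q^2.
AVC is minimized where dAVC/dQ = -8 + 2Q = 0, at Q = 4; min AVC = 29 - 8·4 + 4^2 = $13.
Since P = $64 ≥ min AVC = $13, price covers variable cost and the firm should produce.
Solving P = MC: -35 - 16Q + 3Q^2 = 0 ⇒ Q = -5/3 or 7. On the upward-sloping branch, Q* = 7.
Check: AVC at Q = 7 is $22 ≤ P, so revenue covers variable cost.
Profit = P·Q − TC = 64·7 − 258 = $190.

Produce at Q = 7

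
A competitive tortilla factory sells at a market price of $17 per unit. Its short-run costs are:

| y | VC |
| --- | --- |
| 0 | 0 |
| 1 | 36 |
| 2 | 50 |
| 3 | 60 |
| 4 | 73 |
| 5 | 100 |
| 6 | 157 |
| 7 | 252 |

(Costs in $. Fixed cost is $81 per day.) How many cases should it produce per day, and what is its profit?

y = 0 (shut down); profit = -$81

Tabulate TR − TC: y=0: -81; y=1: -100; y=2: -97; y=3: -90; y=4: -86; y=5: -96; y=6: -136; y=7: -214.
Profit is highest at y = 0. Equivalently, the lowest AVC in the table is 73/4 ≈ $18.25 at y = 4, and P = $17 falls below it — price never covers variable cost, so the firm shuts down and loses only its fixed cost.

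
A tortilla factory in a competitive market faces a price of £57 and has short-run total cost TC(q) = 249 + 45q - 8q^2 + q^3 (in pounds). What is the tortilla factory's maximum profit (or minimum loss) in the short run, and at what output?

Profit = -£105 at q = 6

AVC = 45 - 8q + q^2; min AVC = £29 at q = 4. Since P = £57 ≥ min AVC, the firm produces.
With MC = 45 - 16q + 3q^2, P = MC on the upward-sloping part at q* = 6.
TR = 57·6 = 342. TC = 249 + 198 = 447. Profit = 342 − 447 = -£105.
Shutting down would mean losing the fixed cost of £249, so operating at a loss of £105 is better by £144.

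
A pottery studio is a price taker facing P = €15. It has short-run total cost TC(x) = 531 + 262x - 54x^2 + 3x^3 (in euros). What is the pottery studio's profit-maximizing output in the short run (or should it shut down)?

Shut down

Variable cost is VC = 262x - 54x^2 + 3x^3, so AVC = VC/x = 262 - 54x + 3x^2 and MC = dTC/dx = 262 - 108x + 9x^2.
AVC is minimized where dAVC/dx = -54 + 6x = 0, at x = 9; min AVC = 262 - 54·9 + 3·9^2 = €19.
P = €15 lies below min AVC = €19; no output level covers variable cost.
The firm minimizes its loss by shutting down and losing only its fixed cost of €531.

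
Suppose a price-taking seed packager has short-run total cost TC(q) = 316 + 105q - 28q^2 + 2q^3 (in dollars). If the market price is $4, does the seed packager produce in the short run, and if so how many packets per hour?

Variable cost is VC = 105q - 28q^2 + 2q^3, so AVC = VC/q = 105 - 28q + 2q^2 and MC = dTC/dq = 105 - 56q + 6q^2.
AVC hits its minimum where MC = AVC, at q = 7, giving min AVC = 105 - 28·7 + 2·7^2 = $7.
Since P = $4 < min AVC = $7, price fails to cover variable cost at any output.
Shutting down limits the loss to fixed cost, $316.

Shut down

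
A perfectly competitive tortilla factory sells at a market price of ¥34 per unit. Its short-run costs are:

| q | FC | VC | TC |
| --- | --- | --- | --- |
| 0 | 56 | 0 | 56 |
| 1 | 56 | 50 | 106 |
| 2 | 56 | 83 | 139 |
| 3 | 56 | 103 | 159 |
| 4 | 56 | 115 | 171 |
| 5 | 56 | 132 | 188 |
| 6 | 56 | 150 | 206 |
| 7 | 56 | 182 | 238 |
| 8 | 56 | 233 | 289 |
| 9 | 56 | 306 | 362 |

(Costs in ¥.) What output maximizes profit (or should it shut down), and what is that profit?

q = 7; profit = ¥0

Tabulate TR − TC: q=0: -56; q=1: -72; q=2: -71; q=3: -57; q=4: -35; q=5: -18; q=6: -2; q=7: 0; q=8: -17; q=9: -56.
Profit is maximized at q = 7. AVC there is 182/7 = ¥26 ≤ P, so producing beats shutting down (which would give -¥56).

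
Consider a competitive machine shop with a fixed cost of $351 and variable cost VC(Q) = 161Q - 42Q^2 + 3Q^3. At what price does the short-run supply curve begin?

Short-run supply begins at min AVC. From VC = 161Q - 42Q^2 + 3Q^3, AVC = 161 - 42Q + 3Q^2.
At the minimum of AVC, MC = AVC. MC = 161 - 84Q + 9Q^2; setting MC = AVC gives 6Q^2 - 42Q = 0, so Q = 7. min AVC = 14.
So the shutdown price is $14.

$14 per unit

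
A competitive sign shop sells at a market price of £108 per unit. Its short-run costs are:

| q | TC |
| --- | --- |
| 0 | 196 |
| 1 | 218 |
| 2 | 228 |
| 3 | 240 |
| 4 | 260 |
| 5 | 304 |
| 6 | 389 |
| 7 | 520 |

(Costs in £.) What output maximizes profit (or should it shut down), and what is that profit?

q = 6; profit = £259

Compute π = P·q − TC at each output: q=0: -196; q=1: -110; q=2: -12; q=3: 84; q=4: 172; q=5: 236; q=6: 259; q=7: 236.
Profit is maximized at q = 6. AVC there is 193/6 = £32.17 ≤ P, so producing beats shutting down (which would give -£196).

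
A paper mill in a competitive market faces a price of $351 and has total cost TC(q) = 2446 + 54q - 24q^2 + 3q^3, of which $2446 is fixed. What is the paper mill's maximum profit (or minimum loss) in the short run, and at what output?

AVC = 54 - 24q + 3q^2 has its minimum $6 at q = 4; price $351 clears that bar, so the firm operates.
MC = 54 - 48q + 9q^2. Setting P = MC and taking the root on the rising branch gives q* = 9.
TR = 351·9 = 3159. TC = 2446 + 729 = 3175. Profit = 3159 − 3175 = -$16.
Shutting down would mean losing the fixed cost of $2446, so operating at a loss of $16 is better by $2430.

Profit = -$16 at q = 9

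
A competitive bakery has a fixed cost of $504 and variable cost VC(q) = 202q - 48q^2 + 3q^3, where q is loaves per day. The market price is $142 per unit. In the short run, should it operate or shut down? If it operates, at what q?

Variable cost is VC = 202q - 48q^2 + 3q^3, so AVC = VC/q = 202 - 48q + 3q^2 and MC = dTC/dq = 202 - 96q + 9q^2.
The AVC parabola has its vertex at q = 48/6 = 8, where AVC = 202 - 48·8 + 3·8^2 = $10.
Since P = $142 ≥ min AVC = $10, price covers variable cost and the firm should produce.
Set P = MC: 142 = 202 - 96q + 9q^2 → 60 - 96q + 9q^2 = 0. The roots are q = 2/3 and q = 10; the profit-maximizing output is on the rising part of MC, so q* = 10.
Check: AVC at q = 10 is $22 ≤ P, so revenue covers variable cost.
Profit = P·q − TC = 142·10 − 724 = $696.

Produce at q = 10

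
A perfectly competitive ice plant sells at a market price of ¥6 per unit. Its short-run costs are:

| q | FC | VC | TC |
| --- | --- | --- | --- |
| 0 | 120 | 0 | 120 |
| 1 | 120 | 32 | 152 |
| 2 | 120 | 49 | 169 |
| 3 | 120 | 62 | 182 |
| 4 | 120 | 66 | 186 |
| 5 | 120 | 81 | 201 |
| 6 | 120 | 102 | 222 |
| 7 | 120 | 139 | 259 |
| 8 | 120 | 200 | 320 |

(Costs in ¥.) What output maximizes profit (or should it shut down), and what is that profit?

q = 0 (shut down); profit = -¥120

Compute π = P·q − TC at each output: q=0: -120; q=1: -146; q=2: -157; q=3: -164; q=4: -162; q=5: -171; q=6: -186; q=7: -217; q=8: -272.
Profit is highest at q = 0. Equivalently, the lowest AVC in the table is 81/5 ≈ ¥16.20 at q = 5, and P = ¥6 falls below it — price never covers variable cost, so the firm shuts down and loses only its fixed cost.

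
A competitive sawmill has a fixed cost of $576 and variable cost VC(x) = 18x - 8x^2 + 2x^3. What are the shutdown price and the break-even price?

Shutdown price = $10; break-even price = $138

Shutdown price = min AVC. AVC = 18 - 8x + 2x^2, with vertex at x = 2 and minimum $10.
ATC = 576/x + 18 - 8x + 2x^2. Setting dATC/dx = −576/x^2 − 8 + 4x = 0 gives x = 6 (since 4·6^3 − 8·6^2 = 576).
min ATC = 576/6 + 18 − 8·6 + 2·6^2 = $138. That is the break-even price.
For $10 ≤ P < $138 the firm produces at a loss; below $10 it shuts down.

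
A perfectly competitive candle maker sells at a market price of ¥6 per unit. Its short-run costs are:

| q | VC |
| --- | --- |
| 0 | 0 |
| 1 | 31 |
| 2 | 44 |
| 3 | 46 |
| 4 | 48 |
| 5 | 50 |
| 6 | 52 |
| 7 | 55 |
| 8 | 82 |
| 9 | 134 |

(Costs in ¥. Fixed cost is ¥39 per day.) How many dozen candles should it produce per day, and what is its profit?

Tabulate TR − TC: q=0: -39; q=1: -64; q=2: -71; q=3: -67; q=4: -63; q=5: -59; q=6: -55; q=7: -52; q=8: -73; q=9: -119.
Profit is highest at q = 0. Equivalently, the lowest AVC in the table is 55/7 ≈ ¥7.86 at q = 7, and P = ¥6 falls below it — price never covers variable cost, so the firm shuts down and loses only its fixed cost.

q = 0 (shut down); profit = -¥39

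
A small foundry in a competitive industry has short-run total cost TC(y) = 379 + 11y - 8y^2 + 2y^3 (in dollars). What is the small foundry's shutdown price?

$3 per unit

The shutdown price is the minimum of AVC. VC = 11y - 8y^2 + 2y^3, so AVC = 11 - 8y + 2y^2.
At the minimum of AVC, MC = AVC. MC = 11 - 16y + 6y^2; setting MC = AVC gives 4y^2 - 8y = 0, so y = 2. min AVC = 3.
The firm shuts down for any P below $3.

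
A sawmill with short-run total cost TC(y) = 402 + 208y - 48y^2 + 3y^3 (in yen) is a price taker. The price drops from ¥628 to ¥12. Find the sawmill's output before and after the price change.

Output falls from 14 to 0 (the firm shuts down)

MC = 208 - 96y + 9y^2; the shutdown threshold is min AVC = ¥16 (at y = 8).
With P = ¥628 above the shutdown price, P = MC gives y = 14.
At P = ¥12 < min AVC = ¥16, price no longer covers variable cost at any output, so the firm shuts down: y = 0.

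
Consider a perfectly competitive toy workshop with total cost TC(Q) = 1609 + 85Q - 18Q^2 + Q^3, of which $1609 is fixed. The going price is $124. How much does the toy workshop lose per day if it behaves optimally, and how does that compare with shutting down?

AVC = 85 - 18Q + Q^2; min AVC = $4 at Q = 9. Since P = $124 ≥ min AVC, the firm produces.
MC = 85 - 36Q + 3Q^2. Setting P = MC and taking the root on the rising branch gives Q* = 13.
TR = 124·13 = 1612. TC = 1609 + 260 = 1869. Profit = 1612 − 1869 = -$257.
By producing, the firm covers all variable cost plus $1352 of fixed cost; shutting down would lose the full $1609.

Profit = -$257 at Q = 13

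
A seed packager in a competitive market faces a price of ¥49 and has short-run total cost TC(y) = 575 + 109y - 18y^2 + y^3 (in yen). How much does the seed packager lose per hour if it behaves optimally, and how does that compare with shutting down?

AVC = 109 - 18y + y^2; min AVC = ¥28 at y = 9. Since P = ¥49 ≥ min AVC, the firm produces.
With MC = 109 - 36y + 3y^2, P = MC on the upward-sloping part at y* = 10.
TR = 49·10 = 490. TC = 575 + 290 = 865. Profit = 490 − 865 = -¥375.
That loss of ¥375 beats the ¥575 the firm would lose by shutting down; producing recovers ¥200 of fixed cost.

Profit = -¥375 at y = 10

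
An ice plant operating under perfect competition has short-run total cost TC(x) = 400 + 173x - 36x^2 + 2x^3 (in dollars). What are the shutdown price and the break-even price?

Shutdown price = $11; break-even price = $53

Shutdown price = min AVC. AVC = 173 - 36x + 2x^2, with vertex at x = 9 and minimum $11.
ATC = 400/x + 173 - 36x + 2x^2. Setting dATC/dx = −400/x^2 − 36 + 4x = 0 gives x = 10 (since 4·10^3 − 36·10^2 = 400).
min ATC = 400/10 + 173 − 36·10 + 2·10^2 = $53. That is the break-even price.
For $11 ≤ P < $53 the firm produces at a loss; below $11 it shuts down.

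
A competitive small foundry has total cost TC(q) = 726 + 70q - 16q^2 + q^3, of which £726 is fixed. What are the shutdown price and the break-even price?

Shutdown price = £6; break-even price = £81

AVC = 70 - 16q + q^2; minimized at q = 8, giving min AVC = £6. That is the shutdown price.
ATC = 726/q + 70 - 16q + q^2. Setting dATC/dq = −726/q^2 − 16 + 2q = 0 gives q = 11 (since 2·11^3 − 16·11^2 = 726).
min ATC = 726/11 + 70 − 16·11 + 11^2 = £81. That is the break-even price.
Between these two prices the firm operates at a loss; above £81 it earns a profit.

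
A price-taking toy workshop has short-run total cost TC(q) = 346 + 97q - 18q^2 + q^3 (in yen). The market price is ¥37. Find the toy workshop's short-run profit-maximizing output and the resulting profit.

AVC = 97 - 18q + q^2; min AVC = ¥16 at q = 9. Since P = ¥37 ≥ min AVC, the firm produces.
With MC = 97 - 36q + 3q^2, P = MC on the upward-sloping part at q* = 10.
TR = 37·10 = 370. TC = 346 + 170 = 516. Profit = 370 − 516 = -¥146.
By producing, the firm covers all variable cost plus ¥200 of fixed cost; shutting down would lose the full ¥346.

Profit = -¥146 at q = 10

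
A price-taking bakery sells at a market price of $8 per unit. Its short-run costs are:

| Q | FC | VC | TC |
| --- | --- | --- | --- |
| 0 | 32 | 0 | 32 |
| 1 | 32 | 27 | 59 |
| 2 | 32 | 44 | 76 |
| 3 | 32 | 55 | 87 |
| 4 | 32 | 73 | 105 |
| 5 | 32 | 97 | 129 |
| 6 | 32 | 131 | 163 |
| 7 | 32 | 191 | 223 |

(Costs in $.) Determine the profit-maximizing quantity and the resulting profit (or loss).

Q = 0 (shut down); profit = -$32

Compute π = P·Q − TC at each output: Q=0: -32; Q=1: -51; Q=2: -60; Q=3: -63; Q=4: -73; Q=5: -89; Q=6: -115; Q=7: -167.
Profit is highest at Q = 0. Equivalently, the lowest AVC in the table is 73/4 ≈ $18.25 at Q = 4, and P = $8 falls below it — price never covers variable cost, so the firm shuts down and loses only its fixed cost.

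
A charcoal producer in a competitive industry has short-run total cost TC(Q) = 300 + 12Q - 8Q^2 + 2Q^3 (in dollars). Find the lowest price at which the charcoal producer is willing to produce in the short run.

The shutdown price is the minimum of AVC. VC = 12Q - 8Q^2 + 2Q^3, so AVC = 12 - 8Q + 2Q^2.
At the minimum of AVC, MC = AVC. MC = 12 - 16Q + 6Q^2; setting MC = AVC gives 4Q^2 - 8Q = 0, so Q = 2. min AVC = 4.
For P < $4 the firm produces nothing.

$4 per unit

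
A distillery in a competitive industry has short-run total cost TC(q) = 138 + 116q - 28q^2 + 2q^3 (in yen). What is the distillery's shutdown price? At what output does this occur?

The shutdown price is the minimum of AVC. VC = 116q - 28q^2 + 2q^3, so AVC = 116 - 28q + 2q^2.
At the minimum of AVC, MC = AVC. MC = 116 - 56q + 6q^2; setting MC = AVC gives 4q^2 - 28q = 0, so q = 7. min AVC = 18.
So the shutdown price is ¥18.

¥18 per unit, at q = 7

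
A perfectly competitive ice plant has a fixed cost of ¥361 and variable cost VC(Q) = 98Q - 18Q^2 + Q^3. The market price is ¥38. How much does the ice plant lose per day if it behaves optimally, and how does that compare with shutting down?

Profit = -¥161 at Q = 10

AVC = 98 - 18Q + Q^2 has its minimum ¥17 at Q = 9; price ¥38 clears that bar, so the firm operates.
With MC = 98 - 36Q + 3Q^2, P = MC on the upward-sloping part at Q* = 10.
TR = 38·10 = 380. TC = 361 + 180 = 541. Profit = 380 − 541 = -¥161.
That loss of ¥161 beats the ¥361 the firm would lose by shutting down; producing recovers ¥200 of fixed cost.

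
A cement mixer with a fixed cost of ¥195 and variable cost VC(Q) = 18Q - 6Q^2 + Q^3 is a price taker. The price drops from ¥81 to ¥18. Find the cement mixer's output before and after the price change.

Output falls from 7 to 4

MC = 18 - 12Q + 3Q^2; the shutdown threshold is min AVC = ¥9 (at Q = 3).
With P = ¥81 above the shutdown price, P = MC gives Q = 7.
At P = ¥18 ≥ min AVC, set P = MC: Q = 4. The firm stays open but cuts output.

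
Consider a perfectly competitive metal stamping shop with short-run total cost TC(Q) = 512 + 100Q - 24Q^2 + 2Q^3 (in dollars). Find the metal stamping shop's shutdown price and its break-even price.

Shutdown price = min AVC. AVC = 100 - 24Q + 2Q^2, with vertex at Q = 6 and minimum $28.
ATC = 512/Q + 100 - 24Q + 2Q^2. Setting dATC/dQ = −512/Q^2 − 24 + 4Q = 0 gives Q = 8 (since 4·8^3 − 24·8^2 = 512).
min ATC = 512/8 + 100 − 24·8 + 2·8^2 = $100. That is the break-even price.
Between these two prices the firm operates at a loss; above $100 it earns a profit.

Shutdown price = $28; break-even price = $100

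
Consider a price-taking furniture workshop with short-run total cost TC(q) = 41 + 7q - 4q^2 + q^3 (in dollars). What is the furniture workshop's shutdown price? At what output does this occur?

$3 per unit, at q = 2

Short-run supply begins at min AVC. From VC = 7q - 4q^2 + q^3, AVC = 7 - 4q + q^2.
dAVC/dq = -4 + 2q = 0 gives q = 2. min AVC = 7 - 4·2 + 2^2 = 3.
The firm shuts down for any P below $3.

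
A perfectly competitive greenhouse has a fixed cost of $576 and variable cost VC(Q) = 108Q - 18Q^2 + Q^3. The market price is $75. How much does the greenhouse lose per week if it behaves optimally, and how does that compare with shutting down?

Profit = -$92 at Q = 11

AVC = 108 - 18Q + Q^2 has its minimum $27 at Q = 9; price $75 clears that bar, so the firm operates.
MC = 108 - 36Q + 3Q^2. Setting P = MC and taking the root on the rising branch gives Q* = 11.
TR = 75·11 = 825. TC = 576 + 341 = 917. Profit = 825 − 917 = -$92.
By producing, the firm covers all variable cost plus $484 of fixed cost; shutting down would lose the full $576.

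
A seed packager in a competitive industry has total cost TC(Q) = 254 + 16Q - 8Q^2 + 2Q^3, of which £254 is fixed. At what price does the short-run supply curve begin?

£8 per unit

Short-run supply begins at min AVC. From VC = 16Q - 8Q^2 + 2Q^3, AVC = 16 - 8Q + 2Q^2.
dAVC/dQ = -8 + 4Q = 0 gives Q = 2. min AVC = 16 - 8·2 + 2·2^2 = 8.
So the shutdown price is £8.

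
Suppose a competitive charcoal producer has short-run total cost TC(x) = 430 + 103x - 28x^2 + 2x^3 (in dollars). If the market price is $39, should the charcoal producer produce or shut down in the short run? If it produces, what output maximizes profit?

Produce at x = 8

Variable cost is VC = 103x - 28x^2 + 2x^3, so AVC = VC/x = 103 - 28x + 2x^2 and MC = dTC/dx = 103 - 56x + 6x^2.
AVC hits its minimum where MC = AVC, at x = 7, giving min AVC = 103 - 28·7 + 2·7^2 = $5.
Since P = $39 ≥ min AVC = $5, price covers variable cost and the firm should produce.
P = MC gives 64 - 56x + 6x^2 = 0, with roots 4/3 and 8. Take the larger (rising MC): x* = 8.
Check: AVC at x = 8 is $7 ≤ P, so revenue covers variable cost.
Profit = P·x − TC = 39·8 − 486 = -$174, a loss, but smaller than the $430 fixed cost the firm would lose by shutting down.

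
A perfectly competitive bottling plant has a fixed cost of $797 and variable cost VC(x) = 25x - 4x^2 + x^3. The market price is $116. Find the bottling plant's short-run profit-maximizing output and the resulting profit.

Profit = -$307 at x = 7

AVC = 25 - 4x + x^2; min AVC = $21 at x = 2. Since P = $116 ≥ min AVC, the firm produces.
With MC = 25 - 8x + 3x^2, P = MC on the upward-sloping part at x* = 7.
TR = 116·7 = 812. TC = 797 + 322 = 1119. Profit = 812 − 1119 = -$307.
Shutting down would mean losing the fixed cost of $797, so operating at a loss of $307 is better by $490.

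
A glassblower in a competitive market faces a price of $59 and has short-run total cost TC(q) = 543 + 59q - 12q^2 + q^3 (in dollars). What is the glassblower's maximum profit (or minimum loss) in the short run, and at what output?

AVC = 59 - 12q + q^2 has its minimum $23 at q = 6; price $59 clears that bar, so the firm operates.
MC = 59 - 24q + 3q^2. Setting P = MC and taking the root on the rising branch gives q* = 8.
TR = 59·8 = 472. TC = 543 + 216 = 759. Profit = 472 − 759 = -$287.
Shutting down would mean losing the fixed cost of $543, so operating at a loss of $287 is better by $256.

Profit = -$287 at q = 8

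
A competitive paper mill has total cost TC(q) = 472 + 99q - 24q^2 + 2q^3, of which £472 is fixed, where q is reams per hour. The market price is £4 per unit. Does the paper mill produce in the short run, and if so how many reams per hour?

Shut down

Strip out fixed cost: VC = 99q - 24q^2 + 2q^3. Then AVC = 99 - 24q + 2q^2 and MC = 99 - 48q + 6q^2.
AVC hits its minimum where MC = AVC, at q = 6, giving min AVC = 99 - 24·6 + 2·6^2 = £27.
Since P = £4 < min AVC = £27, price fails to cover variable cost at any output.
Best response: produce nothing and absorb the £472 fixed cost.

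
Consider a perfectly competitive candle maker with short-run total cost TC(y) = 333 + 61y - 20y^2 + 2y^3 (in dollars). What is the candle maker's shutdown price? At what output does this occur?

$11 per unit, at y = 5

The firm shuts down when price falls below the minimum of average variable cost. AVC = VC/y = 61 - 20y + 2y^2.
At the minimum of AVC, MC = AVC. MC = 61 - 40y + 6y^2; setting MC = AVC gives 4y^2 - 20y = 0, so y = 5. min AVC = 11.
For P < $11 the firm produces nothing.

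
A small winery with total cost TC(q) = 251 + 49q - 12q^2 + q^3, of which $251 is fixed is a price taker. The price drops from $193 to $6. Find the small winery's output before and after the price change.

MC = 49 - 24q + 3q^2; the shutdown threshold is min AVC = $13 (at q = 6).
At P = $193 ≥ min AVC, set P = MC on the rising branch: q = 12.
At P = $6 < min AVC = $13, price no longer covers variable cost at any output, so the firm shuts down: q = 0.

Output falls from 12 to 0 (the firm shuts down)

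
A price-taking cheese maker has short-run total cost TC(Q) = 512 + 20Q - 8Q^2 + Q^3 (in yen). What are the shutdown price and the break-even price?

Shutdown price = min AVC. AVC = 20 - 8Q + Q^2, with vertex at Q = 4 and minimum ¥4.
ATC = 512/Q + 20 - 8Q + Q^2. Setting dATC/dQ = −512/Q^2 − 8 + 2Q = 0 gives Q = 8 (since 2·8^3 − 8·8^2 = 512).
min ATC = 512/8 + 20 − 8·8 + 8^2 = ¥84. That is the break-even price.
Between these two prices the firm operates at a loss; above ¥84 it earns a profit.

Shutdown price = ¥4; break-even price = ¥84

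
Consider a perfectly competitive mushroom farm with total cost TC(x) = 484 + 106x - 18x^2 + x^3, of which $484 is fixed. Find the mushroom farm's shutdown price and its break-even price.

Shutdown price = min AVC. AVC = 106 - 18x + x^2, with vertex at x = 9 and minimum $25.
ATC = 484/x + 106 - 18x + x^2. Setting dATC/dx = −484/x^2 − 18 + 2x = 0 gives x = 11 (since 2·11^3 − 18·11^2 = 484).
min ATC = 484/11 + 106 − 18·11 + 11^2 = $73. That is the break-even price.
Between these two prices the firm operates at a loss; above $73 it earns a profit.

Shutdown price = $25; break-even price = $73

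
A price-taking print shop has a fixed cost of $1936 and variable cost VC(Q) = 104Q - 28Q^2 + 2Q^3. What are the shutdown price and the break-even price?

AVC = 104 - 28Q + 2Q^2; minimized at Q = 7, giving min AVC = $6. That is the shutdown price.
ATC = 1936/Q + 104 - 28Q + 2Q^2. Setting dATC/dQ = −1936/Q^2 − 28 + 4Q = 0 gives Q = 11 (since 4·11^3 − 28·11^2 = 1936).
min ATC = 1936/11 + 104 − 28·11 + 2·11^2 = $214. That is the break-even price.
For $6 ≤ P < $214 the firm produces at a loss; below $6 it shuts down.

Shutdown price = $6; break-even price = $214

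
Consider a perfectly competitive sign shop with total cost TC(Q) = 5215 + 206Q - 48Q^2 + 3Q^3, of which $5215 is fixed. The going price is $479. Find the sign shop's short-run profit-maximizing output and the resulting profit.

Profit = -$145 at Q = 13

AVC = 206 - 48Q + 3Q^2 has its minimum $14 at Q = 8; price $479 clears that bar, so the firm operates.
MC = 206 - 96Q + 9Q^2. Setting P = MC and taking the root on the rising branch gives Q* = 13.
TR = 479·13 = 6227. TC = 5215 + 1157 = 6372. Profit = 6227 − 6372 = -$145.
Shutting down would mean losing the fixed cost of $5215, so operating at a loss of $145 is better by $5070.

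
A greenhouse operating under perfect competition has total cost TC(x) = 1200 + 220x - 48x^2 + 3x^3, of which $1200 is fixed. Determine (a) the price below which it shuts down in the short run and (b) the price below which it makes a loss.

Shutdown price = $28; break-even price = $160

AVC = 220 - 48x + 3x^2; minimized at x = 8, giving min AVC = $28. That is the shutdown price.
ATC = 1200/x + 220 - 48x + 3x^2. Setting dATC/dx = −1200/x^2 − 48 + 6x = 0 gives x = 10 (since 6·10^3 − 48·10^2 = 1200).
min ATC = 1200/10 + 220 − 48·10 + 3·10^2 = $160. That is the break-even price.
For $28 ≤ P < $160 the firm produces at a loss; below $28 it shuts down.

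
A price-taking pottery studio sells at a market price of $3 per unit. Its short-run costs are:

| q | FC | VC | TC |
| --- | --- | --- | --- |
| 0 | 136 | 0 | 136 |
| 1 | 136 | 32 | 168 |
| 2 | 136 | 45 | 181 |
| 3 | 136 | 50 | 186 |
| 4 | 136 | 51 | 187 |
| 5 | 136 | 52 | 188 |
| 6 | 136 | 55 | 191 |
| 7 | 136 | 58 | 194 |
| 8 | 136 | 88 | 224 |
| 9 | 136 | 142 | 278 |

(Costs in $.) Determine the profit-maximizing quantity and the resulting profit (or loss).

Profit at each row (π = 3q − TC): q=0: -136; q=1: -165; q=2: -175; q=3: -177; q=4: -175; q=5: -173; q=6: -173; q=7: -173; q=8: -200; q=9: -251.
Profit is highest at q = 0. Equivalently, the lowest AVC in the table is 58/7 ≈ $8.29 at q = 7, and P = $3 falls below it — price never covers variable cost, so the firm shuts down and loses only its fixed cost.

q = 0 (shut down); profit = -$136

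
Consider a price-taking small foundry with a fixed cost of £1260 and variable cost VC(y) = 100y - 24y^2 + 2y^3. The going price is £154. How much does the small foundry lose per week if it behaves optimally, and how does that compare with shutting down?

AVC = 100 - 24y + 2y^2 has its minimum £28 at y = 6; price £154 clears that bar, so the firm operates.
MC = 100 - 48y + 6y^2. Setting P = MC and taking the root on the rising branch gives y* = 9.
TR = 154·9 = 1386. TC = 1260 + 414 = 1674. Profit = 1386 − 1674 = -£288.
That loss of £288 beats the £1260 the firm would lose by shutting down; producing recovers £972 of fixed cost.

Profit = -£288 at y = 9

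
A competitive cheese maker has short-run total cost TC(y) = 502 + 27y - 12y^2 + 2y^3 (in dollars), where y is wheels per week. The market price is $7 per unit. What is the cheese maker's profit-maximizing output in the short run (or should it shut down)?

Variable cost is VC = 27y - 12y^2 + 2y^3, so AVC = VC/y = 27 - 12y + 2y^2 and MC = dTC/dy = 27 - 24y + 6y^2.
AVC hits its minimum where MC = AVC, at y = 3, giving min AVC = 27 - 12·3 + 2·3^2 = $9.
P = $7 lies below min AVC = $9; no output level covers variable cost.
Shutting down limits the loss to fixed cost, $502.

Shut down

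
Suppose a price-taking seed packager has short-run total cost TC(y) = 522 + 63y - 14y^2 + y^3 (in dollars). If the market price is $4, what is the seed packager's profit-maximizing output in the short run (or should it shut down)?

Variable cost is VC = 63y - 14y^2 + y^3, so AVC = VC/y = 63 - 14y + y^2 and MC = dTC/dy = 63 - 28y + 3y^2.
AVC hits its minimum where MC = AVC, at y = 7, giving min AVC = 63 - 14·7 + 7^2 = $14.
With P < min AVC ($4 < $14), every unit sold adds to the loss.
Best response: produce nothing and absorb the $522 fixed cost.

Shut down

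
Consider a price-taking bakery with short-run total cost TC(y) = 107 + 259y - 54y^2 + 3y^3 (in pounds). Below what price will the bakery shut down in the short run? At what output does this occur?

The shutdown price is the minimum of AVC. VC = 259y - 54y^2 + 3y^3, so AVC = 259 - 54y + 3y^2.
dAVC/dy = -54 + 6y = 0 gives y = 9. min AVC = 259 - 54·9 + 3·9^2 = 16.
So the shutdown price is £16.

£16 per unit, at y = 9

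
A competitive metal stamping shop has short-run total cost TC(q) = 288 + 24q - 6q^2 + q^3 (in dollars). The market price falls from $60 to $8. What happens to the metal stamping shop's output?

Output falls from 6 to 0 (the firm shuts down)

MC = 24 - 12q + 3q^2; the shutdown threshold is min AVC = $15 (at q = 3).
With P = $60 above the shutdown price, P = MC gives q = 6.
At P = $8 < min AVC = $15, price no longer covers variable cost at any output, so the firm shuts down: q = 0.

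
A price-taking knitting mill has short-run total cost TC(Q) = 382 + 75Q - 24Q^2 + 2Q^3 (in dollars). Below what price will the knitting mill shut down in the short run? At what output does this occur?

$3 per unit, at Q = 6

Short-run supply begins at min AVC. From VC = 75Q - 24Q^2 + 2Q^3, AVC = 75 - 24Q + 2Q^2.
At the minimum of AVC, MC = AVC. MC = 75 - 48Q + 6Q^2; setting MC = AVC gives 4Q^2 - 24Q = 0, so Q = 6. min AVC = 3.
So the shutdown price is $3.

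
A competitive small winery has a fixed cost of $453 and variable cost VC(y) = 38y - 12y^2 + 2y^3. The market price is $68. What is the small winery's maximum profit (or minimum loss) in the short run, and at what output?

AVC = 38 - 12y + 2y^2 has its minimum $20 at y = 3; price $68 clears that bar, so the firm operates.
MC = 38 - 24y + 6y^2. Setting P = MC and taking the root on the rising branch gives y* = 5.
TR = 68·5 = 340. TC = 453 + 140 = 593. Profit = 340 − 593 = -$253.
By producing, the firm covers all variable cost plus $200 of fixed cost; shutting down would lose the full $453.

Profit = -$253 at y = 5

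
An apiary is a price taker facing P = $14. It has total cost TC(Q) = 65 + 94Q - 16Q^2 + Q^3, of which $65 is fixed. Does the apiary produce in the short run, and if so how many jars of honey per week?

Shut down

Strip out fixed cost: VC = 94Q - 16Q^2 + Q^3. Then AVC = 94 - 16Q + Q^2 and MC = 94 - 32Q + 3Q^2.
The AVC parabola has its vertex at Q = 16/2 = 8, where AVC = 94 - 16·8 + 8^2 = $30.
Since P = $14 < min AVC = $30, price fails to cover variable cost at any output.
The firm minimizes its loss by shutting down and losing only its fixed cost of $65.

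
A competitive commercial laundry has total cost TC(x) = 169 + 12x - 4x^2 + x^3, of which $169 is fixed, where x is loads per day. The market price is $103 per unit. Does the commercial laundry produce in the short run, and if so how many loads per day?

Variable cost is VC = 12x - 4x^2 + x^3, so AVC = VC/x = 12 - 4x + x^2 and MC = dTC/dx = 12 - 8x + 3x^2.
AVC hits its minimum where MC = AVC, at x = 2, giving min AVC = 12 - 4·2 + 2^2 = $8.
P = $103 exceeds min AVC = $8, so the firm stays open.
P = MC gives -91 - 8x + 3x^2 = 0, with roots -13/3 and 7. Take the larger (rising MC): x* = 7.
Check: AVC at x = 7 is $33 ≤ P, so revenue covers variable cost.
Profit = P·x − TC = 103·7 − 400 = $321.

Produce at x = 7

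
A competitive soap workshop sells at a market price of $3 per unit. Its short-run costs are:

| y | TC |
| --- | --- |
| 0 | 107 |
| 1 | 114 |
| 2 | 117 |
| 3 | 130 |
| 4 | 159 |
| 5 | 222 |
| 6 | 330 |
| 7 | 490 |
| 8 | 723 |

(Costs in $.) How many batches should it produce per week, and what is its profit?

Profit at each row (π = 3y − TC): y=0: -107; y=1: -111; y=2: -111; y=3: -121; y=4: -147; y=5: -207; y=6: -312; y=7: -469; y=8: -699.
Profit is highest at y = 0. Equivalently, the lowest AVC in the table is 10/2 ≈ $5 at y = 2, and P = $3 falls below it — price never covers variable cost, so the firm shuts down and loses only its fixed cost.

y = 0 (shut down); profit = -$107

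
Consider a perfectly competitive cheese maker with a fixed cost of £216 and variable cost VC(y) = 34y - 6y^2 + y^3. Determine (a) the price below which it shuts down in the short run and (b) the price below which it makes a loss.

Shutdown price = min AVC. AVC = 34 - 6y + y^2, with vertex at y = 3 and minimum £25.
ATC = 216/y + 34 - 6y + y^2. Setting dATC/dy = −216/y^2 − 6 + 2y = 0 gives y = 6 (since 2·6^3 − 6·6^2 = 216).
min ATC = 216/6 + 34 − 6·6 + 6^2 = £70. That is the break-even price.
For £25 ≤ P < £70 the firm produces at a loss; below £25 it shuts down.

Shutdown price = £25; break-even price = £70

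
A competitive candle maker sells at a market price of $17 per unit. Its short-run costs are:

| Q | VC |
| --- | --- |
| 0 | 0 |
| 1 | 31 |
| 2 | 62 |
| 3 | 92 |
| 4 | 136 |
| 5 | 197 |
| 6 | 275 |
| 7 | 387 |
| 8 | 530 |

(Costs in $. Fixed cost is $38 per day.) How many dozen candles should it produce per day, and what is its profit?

Q = 0 (shut down); profit = -$38

Compute π = P·Q − TC at each output: Q=0: -38; Q=1: -52; Q=2: -66; Q=3: -79; Q=4: -106; Q=5: -150; Q=6: -211; Q=7: -306; Q=8: -432.
Profit is highest at Q = 0. Equivalently, the lowest AVC in the table is 92/3 ≈ $30.67 at Q = 3, and P = $17 falls below it — price never covers variable cost, so the firm shuts down and loses only its fixed cost.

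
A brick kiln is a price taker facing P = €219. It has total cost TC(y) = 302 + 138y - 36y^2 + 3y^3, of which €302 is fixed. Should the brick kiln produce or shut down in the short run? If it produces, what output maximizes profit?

Strip out fixed cost: VC = 138y - 36y^2 + 3y^3. Then AVC = 138 - 36y + 3y^2 and MC = 138 - 72y + 9y^2.
AVC hits its minimum where MC = AVC, at y = 6, giving min AVC = 138 - 36·6 + 3·6^2 = €30.
Since P = €219 ≥ min AVC = €30, price covers variable cost and the firm should produce.
Set P = MC: 219 = 138 - 72y + 9y^2 → -81 - 72y + 9y^2 = 0. The roots are y = -1 and y = 9; the profit-maximizing output is on the rising part of MC, so y* = 9.
Check: AVC at y = 9 is €57 ≤ P, so revenue covers variable cost.
Profit = P·y − TC = 219·9 − 815 = €1156.

Produce at y = 9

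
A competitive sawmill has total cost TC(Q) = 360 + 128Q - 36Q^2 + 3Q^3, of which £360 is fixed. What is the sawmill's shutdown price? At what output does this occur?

The shutdown price is the minimum of AVC. VC = 128Q - 36Q^2 + 3Q^3, so AVC = 128 - 36Q + 3Q^2.
dAVC/dQ = -36 + 6Q = 0 gives Q = 6. min AVC = 128 - 36·6 + 3·6^2 = 20.
The firm shuts down for any P below £20.

£20 per unit, at Q = 6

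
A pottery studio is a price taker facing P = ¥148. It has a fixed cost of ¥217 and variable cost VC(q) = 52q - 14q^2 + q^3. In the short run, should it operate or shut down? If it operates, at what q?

From TC, MC = TC'(q) = 52 - 28q + 3q^2 and AVC = VC/q = 52 - 14q + q^2.
The AVC parabola has its vertex at q = 14/2 = 7, where AVC = 52 - 14·7 + 7^2 = ¥3.
P = ¥148 exceeds min AVC = ¥3, so the firm stays open.
Set P = MC: 148 = 52 - 28q + 3q^2 → -96 - 28q + 3q^2 = 0. The roots are q = -8/3 and q = 12; the profit-maximizing output is on the rising part of MC, so q* = 12.
Check: AVC at q = 12 is ¥28 ≤ P, so revenue covers variable cost.
Profit = P·q − TC = 148·12 − 553 = ¥1223.

Produce at q = 12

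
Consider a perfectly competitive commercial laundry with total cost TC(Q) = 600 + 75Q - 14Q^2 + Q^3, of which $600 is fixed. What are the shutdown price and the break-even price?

AVC = 75 - 14Q + Q^2; minimized at Q = 7, giving min AVC = $26. That is the shutdown price.
ATC = 600/Q + 75 - 14Q + Q^2. Setting dATC/dQ = −600/Q^2 − 14 + 2Q = 0 gives Q = 10 (since 2·10^3 − 14·10^2 = 600).
min ATC = 600/10 + 75 − 14·10 + 10^2 = $95. That is the break-even price.
For $26 ≤ P < $95 the firm produces at a loss; below $26 it shuts down.

Shutdown price = $26; break-even price = $95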